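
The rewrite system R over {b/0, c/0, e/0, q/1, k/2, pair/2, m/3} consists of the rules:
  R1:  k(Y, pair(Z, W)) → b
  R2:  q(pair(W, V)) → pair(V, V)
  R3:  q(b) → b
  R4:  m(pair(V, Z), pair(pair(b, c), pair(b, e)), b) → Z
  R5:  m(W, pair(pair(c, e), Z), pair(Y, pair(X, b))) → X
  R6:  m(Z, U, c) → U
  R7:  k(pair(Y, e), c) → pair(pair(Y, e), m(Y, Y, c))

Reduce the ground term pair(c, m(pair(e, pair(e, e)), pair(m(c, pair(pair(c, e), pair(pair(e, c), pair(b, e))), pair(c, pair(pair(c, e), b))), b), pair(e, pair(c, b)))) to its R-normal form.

pair(c, c)

1. pair(c, m(pair(e, pair(e, e)), pair(m(c, pair(pair(c, e), pair(pair(e, c), pair(b, e))), pair(c, pair(pair(c, e), b))), b), pair(e, pair(c, b))))  →  pair(c, m(pair(e, pair(e, e)), pair(pair(c, e), b), pair(e, pair(c, b))))   [R5 at 2.2.1]
2. pair(c, m(pair(e, pair(e, e)), pair(pair(c, e), b), pair(e, pair(c, b))))  →  pair(c, c)   [R5 at 2]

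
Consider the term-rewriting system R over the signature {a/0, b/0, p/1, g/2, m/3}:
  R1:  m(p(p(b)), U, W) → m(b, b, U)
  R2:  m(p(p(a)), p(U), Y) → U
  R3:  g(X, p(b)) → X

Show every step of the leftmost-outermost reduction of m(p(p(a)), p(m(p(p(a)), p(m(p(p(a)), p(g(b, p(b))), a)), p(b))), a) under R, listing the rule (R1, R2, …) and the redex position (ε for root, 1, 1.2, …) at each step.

b

1. m(p(p(a)), p(m(p(p(a)), p(m(p(p(a)), p(g(b, p(b))), a)), p(b))), a)  →  m(p(p(a)), p(m(p(p(a)), p(g(b, p(b))), a)), p(b))   [R2 at ε]
2. m(p(p(a)), p(m(p(p(a)), p(g(b, p(b))), a)), p(b))  →  m(p(p(a)), p(g(b, p(b))), a)   [R2 at ε]
3. m(p(p(a)), p(g(b, p(b))), a)  →  g(b, p(b))   [R2 at ε]
4. g(b, p(b))  →  b   [R3 at ε]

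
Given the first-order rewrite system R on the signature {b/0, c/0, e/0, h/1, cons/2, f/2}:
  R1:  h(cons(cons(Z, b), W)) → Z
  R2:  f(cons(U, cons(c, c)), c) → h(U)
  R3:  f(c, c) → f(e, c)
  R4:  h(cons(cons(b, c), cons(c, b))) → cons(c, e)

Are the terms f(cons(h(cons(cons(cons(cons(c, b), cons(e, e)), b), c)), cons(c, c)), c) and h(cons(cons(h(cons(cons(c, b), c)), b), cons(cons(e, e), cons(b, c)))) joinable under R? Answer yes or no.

Reduce t₁ = f(cons(h(cons(cons(cons(cons(c, b), cons(e, e)), b), c)), cons(c, c)), c):
1. f(cons(h(cons(cons(cons(cons(c, b), cons(e, e)), b), c)), cons(c, c)), c)  →  h(h(cons(cons(cons(cons(c, b), cons(e, e)), b), c)))   [R2 at ε]
2. h(h(cons(cons(cons(cons(c, b), cons(e, e)), b), c)))  →  h(cons(cons(c, b), cons(e, e)))   [R1 at 1]
3. h(cons(cons(c, b), cons(e, e)))  →  c   [R1 at ε]

Reduce t₂ = h(cons(cons(h(cons(cons(c, b), c)), b), cons(cons(e, e), cons(b, c)))):
1. h(cons(cons(h(cons(cons(c, b), c)), b), cons(cons(e, e), cons(b, c))))  →  h(cons(cons(c, b), c))   [R1 at ε]
2. h(cons(cons(c, b), c))  →  c   [R1 at ε]

yes — NF(t₁) = c, NF(t₂) = c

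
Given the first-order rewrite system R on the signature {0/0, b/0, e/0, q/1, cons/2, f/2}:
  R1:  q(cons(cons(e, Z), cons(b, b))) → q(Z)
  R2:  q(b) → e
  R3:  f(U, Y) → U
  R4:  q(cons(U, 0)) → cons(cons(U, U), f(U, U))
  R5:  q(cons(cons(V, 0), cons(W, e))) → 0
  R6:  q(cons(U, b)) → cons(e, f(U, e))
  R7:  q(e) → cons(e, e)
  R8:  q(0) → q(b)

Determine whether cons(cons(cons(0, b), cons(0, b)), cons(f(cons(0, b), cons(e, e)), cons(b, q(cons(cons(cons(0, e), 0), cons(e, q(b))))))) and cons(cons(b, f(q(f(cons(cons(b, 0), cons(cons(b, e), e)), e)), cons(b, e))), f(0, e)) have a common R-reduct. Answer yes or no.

no — NF(t₁) = cons(cons(cons(0, b), cons(0, b)), cons(cons(0, b), cons(b, 0))), NF(t₂) = cons(cons(b, 0), 0)

Reduce t₁ = cons(cons(cons(0, b), cons(0, b)), cons(f(cons(0, b), cons(e, e)), cons(b, q(cons(cons(cons(0, e), 0), cons(e, q(b))))))):
1. cons(cons(cons(0, b), cons(0, b)), cons(f(cons(0, b), cons(e, e)), cons(b, q(cons(cons(cons(0, e), 0), cons(e, q(b)))))))  →  cons(cons(cons(0, b), cons(0, b)), cons(cons(0, b), cons(b, q(cons(cons(cons(0, e), 0), cons(e, q(b)))))))   [R3 at 2.1]
2. cons(cons(cons(0, b), cons(0, b)), cons(cons(0, b), cons(b, q(cons(cons(cons(0, e), 0), cons(e, q(b)))))))  →  cons(cons(cons(0, b), cons(0, b)), cons(cons(0, b), cons(b, q(cons(cons(cons(0, e), 0), cons(e, e))))))   [R2 at 2.2.2.1.2.2]
3. cons(cons(cons(0, b), cons(0, b)), cons(cons(0, b), cons(b, q(cons(cons(cons(0, e), 0), cons(e, e))))))  →  cons(cons(cons(0, b), cons(0, b)), cons(cons(0, b), cons(b, 0)))   [R5 at 2.2.2]

Reduce t₂ = cons(cons(b, f(q(f(cons(cons(b, 0), cons(cons(b, e), e)), e)), cons(b, e))), f(0, e)):
1. cons(cons(b, f(q(f(cons(cons(b, 0), cons(cons(b, e), e)), e)), cons(b, e))), f(0, e))  →  cons(cons(b, q(f(cons(cons(b, 0), cons(cons(b, e), e)), e))), f(0, e))   [R3 at 1.2]
2. cons(cons(b, q(f(cons(cons(b, 0), cons(cons(b, e), e)), e))), f(0, e))  →  cons(cons(b, q(cons(cons(b, 0), cons(cons(b, e), e)))), f(0, e))   [R3 at 1.2.1]
3. cons(cons(b, q(cons(cons(b, 0), cons(cons(b, e), e)))), f(0, e))  →  cons(cons(b, 0), f(0, e))   [R5 at 1.2]
4. cons(cons(b, 0), f(0, e))  →  cons(cons(b, 0), 0)   [R3 at 2]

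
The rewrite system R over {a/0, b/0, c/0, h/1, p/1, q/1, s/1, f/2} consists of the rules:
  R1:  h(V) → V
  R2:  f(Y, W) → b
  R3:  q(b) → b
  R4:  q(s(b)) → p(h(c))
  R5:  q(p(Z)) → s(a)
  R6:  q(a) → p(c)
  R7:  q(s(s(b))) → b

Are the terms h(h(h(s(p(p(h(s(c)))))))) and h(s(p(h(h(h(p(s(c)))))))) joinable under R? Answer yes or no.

yes — NF(t₁) = s(p(p(s(c)))), NF(t₂) = s(p(p(s(c))))

Reduce t₁ = h(h(h(s(p(p(h(s(c)))))))):
1. h(h(h(s(p(p(h(s(c))))))))  →  h(h(s(p(p(h(s(c)))))))   [R1 at ε]
2. h(h(s(p(p(h(s(c)))))))  →  h(s(p(p(h(s(c))))))   [R1 at ε]
3. h(s(p(p(h(s(c))))))  →  s(p(p(h(s(c)))))   [R1 at ε]
4. s(p(p(h(s(c)))))  →  s(p(p(s(c))))   [R1 at 1.1.1]

Reduce t₂ = h(s(p(h(h(h(p(s(c)))))))):
1. h(s(p(h(h(h(p(s(c))))))))  →  s(p(h(h(h(p(s(c)))))))   [R1 at ε]
2. s(p(h(h(h(p(s(c)))))))  →  s(p(h(h(p(s(c))))))   [R1 at 1.1]
3. s(p(h(h(p(s(c))))))  →  s(p(h(p(s(c)))))   [R1 at 1.1]
4. s(p(h(p(s(c)))))  →  s(p(p(s(c))))   [R1 at 1.1]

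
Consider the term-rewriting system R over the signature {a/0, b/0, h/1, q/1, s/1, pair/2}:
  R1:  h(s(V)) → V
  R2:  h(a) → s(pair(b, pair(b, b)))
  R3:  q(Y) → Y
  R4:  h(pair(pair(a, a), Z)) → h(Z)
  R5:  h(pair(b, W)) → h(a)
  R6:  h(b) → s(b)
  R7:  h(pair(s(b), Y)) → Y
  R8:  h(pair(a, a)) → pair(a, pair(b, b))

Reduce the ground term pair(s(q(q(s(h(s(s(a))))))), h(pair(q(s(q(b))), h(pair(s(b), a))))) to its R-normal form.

1. pair(s(q(q(s(h(s(s(a))))))), h(pair(q(s(q(b))), h(pair(s(b), a)))))  →  pair(s(q(s(h(s(s(a)))))), h(pair(q(s(q(b))), h(pair(s(b), a)))))   [R3 at 1.1]
2. pair(s(q(s(h(s(s(a)))))), h(pair(q(s(q(b))), h(pair(s(b), a)))))  →  pair(s(s(h(s(s(a))))), h(pair(q(s(q(b))), h(pair(s(b), a)))))   [R3 at 1.1]
3. pair(s(s(h(s(s(a))))), h(pair(q(s(q(b))), h(pair(s(b), a)))))  →  pair(s(s(s(a))), h(pair(q(s(q(b))), h(pair(s(b), a)))))   [R1 at 1.1.1]
4. pair(s(s(s(a))), h(pair(q(s(q(b))), h(pair(s(b), a)))))  →  pair(s(s(s(a))), h(pair(s(q(b)), h(pair(s(b), a)))))   [R3 at 2.1.1]
5. pair(s(s(s(a))), h(pair(s(q(b)), h(pair(s(b), a)))))  →  pair(s(s(s(a))), h(pair(s(b), h(pair(s(b), a)))))   [R3 at 2.1.1.1]
6. pair(s(s(s(a))), h(pair(s(b), h(pair(s(b), a)))))  →  pair(s(s(s(a))), h(pair(s(b), a)))   [R7 at 2]
7. pair(s(s(s(a))), h(pair(s(b), a)))  →  pair(s(s(s(a))), a)   [R7 at 2]

pair(s(s(s(a))), a)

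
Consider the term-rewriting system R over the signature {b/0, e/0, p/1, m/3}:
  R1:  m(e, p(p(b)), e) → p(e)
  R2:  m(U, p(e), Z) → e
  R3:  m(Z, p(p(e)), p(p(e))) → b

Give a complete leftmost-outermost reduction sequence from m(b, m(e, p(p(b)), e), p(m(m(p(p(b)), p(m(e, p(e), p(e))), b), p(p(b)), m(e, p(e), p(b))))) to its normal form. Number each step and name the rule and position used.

1. m(b, m(e, p(p(b)), e), p(m(m(p(p(b)), p(m(e, p(e), p(e))), b), p(p(b)), m(e, p(e), p(b)))))  →  m(b, p(e), p(m(m(p(p(b)), p(m(e, p(e), p(e))), b), p(p(b)), m(e, p(e), p(b)))))   [R1 at 2]
2. m(b, p(e), p(m(m(p(p(b)), p(m(e, p(e), p(e))), b), p(p(b)), m(e, p(e), p(b)))))  →  e   [R2 at ε]

e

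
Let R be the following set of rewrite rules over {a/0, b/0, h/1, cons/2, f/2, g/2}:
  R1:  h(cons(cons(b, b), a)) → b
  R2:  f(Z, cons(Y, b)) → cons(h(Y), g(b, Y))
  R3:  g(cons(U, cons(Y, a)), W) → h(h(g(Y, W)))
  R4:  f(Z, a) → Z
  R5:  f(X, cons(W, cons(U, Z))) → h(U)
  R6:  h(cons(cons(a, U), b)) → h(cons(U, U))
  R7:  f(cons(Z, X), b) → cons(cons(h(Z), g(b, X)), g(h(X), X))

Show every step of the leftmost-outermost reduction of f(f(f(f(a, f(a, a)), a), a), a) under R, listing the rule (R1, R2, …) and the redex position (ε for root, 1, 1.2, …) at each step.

1. f(f(f(f(a, f(a, a)), a), a), a)  →  f(f(f(a, f(a, a)), a), a)   [R4 at ε]
2. f(f(f(a, f(a, a)), a), a)  →  f(f(a, f(a, a)), a)   [R4 at ε]
3. f(f(a, f(a, a)), a)  →  f(a, f(a, a))   [R4 at ε]
4. f(a, f(a, a))  →  f(a, a)   [R4 at 2]
5. f(a, a)  →  a   [R4 at ε]

a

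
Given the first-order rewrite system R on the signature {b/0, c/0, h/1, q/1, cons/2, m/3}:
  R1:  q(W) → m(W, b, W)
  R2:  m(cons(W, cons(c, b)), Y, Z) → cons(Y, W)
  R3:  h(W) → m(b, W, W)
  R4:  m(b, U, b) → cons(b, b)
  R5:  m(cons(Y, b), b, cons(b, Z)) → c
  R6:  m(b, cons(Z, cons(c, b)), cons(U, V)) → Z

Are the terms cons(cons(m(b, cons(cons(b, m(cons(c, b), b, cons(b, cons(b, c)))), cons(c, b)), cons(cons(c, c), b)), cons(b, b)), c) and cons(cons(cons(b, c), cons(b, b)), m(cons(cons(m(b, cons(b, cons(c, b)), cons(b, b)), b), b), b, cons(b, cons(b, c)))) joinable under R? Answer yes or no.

yes — NF(t₁) = cons(cons(cons(b, c), cons(b, b)), c), NF(t₂) = cons(cons(cons(b, c), cons(b, b)), c)

Reduce t₁ = cons(cons(m(b, cons(cons(b, m(cons(c, b), b, cons(b, cons(b, c)))), cons(c, b)), cons(cons(c, c), b)), cons(b, b)), c):
1. cons(cons(m(b, cons(cons(b, m(cons(c, b), b, cons(b, cons(b, c)))), cons(c, b)), cons(cons(c, c), b)), cons(b, b)), c)  →  cons(cons(cons(b, m(cons(c, b), b, cons(b, cons(b, c)))), cons(b, b)), c)   [R6 at 1.1]
2. cons(cons(cons(b, m(cons(c, b), b, cons(b, cons(b, c)))), cons(b, b)), c)  →  cons(cons(cons(b, c), cons(b, b)), c)   [R5 at 1.1.2]

Reduce t₂ = cons(cons(cons(b, c), cons(b, b)), m(cons(cons(m(b, cons(b, cons(c, b)), cons(b, b)), b), b), b, cons(b, cons(b, c)))):
1. cons(cons(cons(b, c), cons(b, b)), m(cons(cons(m(b, cons(b, cons(c, b)), cons(b, b)), b), b), b, cons(b, cons(b, c))))  →  cons(cons(cons(b, c), cons(b, b)), c)   [R5 at 2]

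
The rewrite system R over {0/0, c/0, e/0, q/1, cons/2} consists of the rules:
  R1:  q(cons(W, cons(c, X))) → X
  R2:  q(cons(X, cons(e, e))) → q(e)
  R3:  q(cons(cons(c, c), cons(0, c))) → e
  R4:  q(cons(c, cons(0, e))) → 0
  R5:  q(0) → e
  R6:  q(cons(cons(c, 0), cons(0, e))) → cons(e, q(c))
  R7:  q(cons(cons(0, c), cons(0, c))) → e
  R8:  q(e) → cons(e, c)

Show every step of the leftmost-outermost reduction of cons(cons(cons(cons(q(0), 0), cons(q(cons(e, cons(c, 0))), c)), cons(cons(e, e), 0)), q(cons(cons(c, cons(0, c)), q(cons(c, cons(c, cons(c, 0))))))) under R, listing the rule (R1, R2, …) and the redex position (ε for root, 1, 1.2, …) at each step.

cons(cons(cons(cons(e, 0), cons(0, c)), cons(cons(e, e), 0)), 0)

1. cons(cons(cons(cons(q(0), 0), cons(q(cons(e, cons(c, 0))), c)), cons(cons(e, e), 0)), q(cons(cons(c, cons(0, c)), q(cons(c, cons(c, cons(c, 0)))))))  →  cons(cons(cons(cons(e, 0), cons(q(cons(e, cons(c, 0))), c)), cons(cons(e, e), 0)), q(cons(cons(c, cons(0, c)), q(cons(c, cons(c, cons(c, 0)))))))   [R5 at 1.1.1.1]
2. cons(cons(cons(cons(e, 0), cons(q(cons(e, cons(c, 0))), c)), cons(cons(e, e), 0)), q(cons(cons(c, cons(0, c)), q(cons(c, cons(c, cons(c, 0)))))))  →  cons(cons(cons(cons(e, 0), cons(0, c)), cons(cons(e, e), 0)), q(cons(cons(c, cons(0, c)), q(cons(c, cons(c, cons(c, 0)))))))   [R1 at 1.1.2.1]
3. cons(cons(cons(cons(e, 0), cons(0, c)), cons(cons(e, e), 0)), q(cons(cons(c, cons(0, c)), q(cons(c, cons(c, cons(c, 0)))))))  →  cons(cons(cons(cons(e, 0), cons(0, c)), cons(cons(e, e), 0)), q(cons(cons(c, cons(0, c)), cons(c, 0))))   [R1 at 2.1.2]
4. cons(cons(cons(cons(e, 0), cons(0, c)), cons(cons(e, e), 0)), q(cons(cons(c, cons(0, c)), cons(c, 0))))  →  cons(cons(cons(cons(e, 0), cons(0, c)), cons(cons(e, e), 0)), 0)   [R1 at 2]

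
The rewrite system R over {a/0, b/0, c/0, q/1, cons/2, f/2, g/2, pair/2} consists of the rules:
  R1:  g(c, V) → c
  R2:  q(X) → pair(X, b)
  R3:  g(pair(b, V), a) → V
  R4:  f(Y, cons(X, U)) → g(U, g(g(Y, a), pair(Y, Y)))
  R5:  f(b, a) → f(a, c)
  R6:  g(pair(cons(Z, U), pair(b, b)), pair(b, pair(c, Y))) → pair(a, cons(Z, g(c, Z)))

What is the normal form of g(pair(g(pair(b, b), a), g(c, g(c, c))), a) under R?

1. g(pair(g(pair(b, b), a), g(c, g(c, c))), a)  →  g(pair(b, g(c, g(c, c))), a)   [R3 at 1.1]
2. g(pair(b, g(c, g(c, c))), a)  →  g(c, g(c, c))   [R3 at ε]
3. g(c, g(c, c))  →  c   [R1 at ε]

c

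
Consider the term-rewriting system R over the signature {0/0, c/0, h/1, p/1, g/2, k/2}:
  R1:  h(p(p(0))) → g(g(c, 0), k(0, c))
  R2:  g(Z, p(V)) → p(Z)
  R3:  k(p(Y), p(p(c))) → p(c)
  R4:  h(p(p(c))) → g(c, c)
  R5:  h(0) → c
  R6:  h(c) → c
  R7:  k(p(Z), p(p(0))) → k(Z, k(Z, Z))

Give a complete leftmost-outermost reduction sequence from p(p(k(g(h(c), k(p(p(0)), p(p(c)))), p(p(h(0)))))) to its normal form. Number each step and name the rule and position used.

1. p(p(k(g(h(c), k(p(p(0)), p(p(c)))), p(p(h(0))))))  →  p(p(k(g(c, k(p(p(0)), p(p(c)))), p(p(h(0))))))   [R6 at 1.1.1.1]
2. p(p(k(g(c, k(p(p(0)), p(p(c)))), p(p(h(0))))))  →  p(p(k(g(c, p(c)), p(p(h(0))))))   [R3 at 1.1.1.2]
3. p(p(k(g(c, p(c)), p(p(h(0))))))  →  p(p(k(p(c), p(p(h(0))))))   [R2 at 1.1.1]
4. p(p(k(p(c), p(p(h(0))))))  →  p(p(k(p(c), p(p(c)))))   [R5 at 1.1.2.1.1]
5. p(p(k(p(c), p(p(c)))))  →  p(p(p(c)))   [R3 at 1.1]

p(p(p(c)))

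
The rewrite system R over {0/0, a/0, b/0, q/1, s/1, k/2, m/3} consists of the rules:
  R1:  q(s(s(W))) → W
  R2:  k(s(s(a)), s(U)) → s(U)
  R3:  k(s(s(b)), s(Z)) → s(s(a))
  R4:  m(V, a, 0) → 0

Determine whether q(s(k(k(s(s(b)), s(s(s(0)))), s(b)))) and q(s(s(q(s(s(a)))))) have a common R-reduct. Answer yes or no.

Reduce t₁ = q(s(k(k(s(s(b)), s(s(s(0)))), s(b)))):
1. q(s(k(k(s(s(b)), s(s(s(0)))), s(b))))  →  q(s(k(s(s(a)), s(b))))   [R3 at 1.1.1]
2. q(s(k(s(s(a)), s(b))))  →  q(s(s(b)))   [R2 at 1.1]
3. q(s(s(b)))  →  b   [R1 at ε]

Reduce t₂ = q(s(s(q(s(s(a)))))):
1. q(s(s(q(s(s(a))))))  →  q(s(s(a)))   [R1 at ε]
2. q(s(s(a)))  →  a   [R1 at ε]

no — NF(t₁) = b, NF(t₂) = a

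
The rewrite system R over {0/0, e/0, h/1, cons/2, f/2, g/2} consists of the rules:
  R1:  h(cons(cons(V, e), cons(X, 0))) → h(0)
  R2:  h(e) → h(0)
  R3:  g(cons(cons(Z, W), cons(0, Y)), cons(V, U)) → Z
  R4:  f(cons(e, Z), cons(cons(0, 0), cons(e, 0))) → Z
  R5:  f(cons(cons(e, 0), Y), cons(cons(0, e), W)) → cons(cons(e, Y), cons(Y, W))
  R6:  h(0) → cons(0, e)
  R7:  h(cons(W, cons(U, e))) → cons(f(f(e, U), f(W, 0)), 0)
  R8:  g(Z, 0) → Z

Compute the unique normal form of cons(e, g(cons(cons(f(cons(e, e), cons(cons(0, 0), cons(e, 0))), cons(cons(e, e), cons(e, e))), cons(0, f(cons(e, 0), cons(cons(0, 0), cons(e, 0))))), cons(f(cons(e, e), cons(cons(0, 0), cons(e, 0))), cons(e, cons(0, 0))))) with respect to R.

1. cons(e, g(cons(cons(f(cons(e, e), cons(cons(0, 0), cons(e, 0))), cons(cons(e, e), cons(e, e))), cons(0, f(cons(e, 0), cons(cons(0, 0), cons(e, 0))))), cons(f(cons(e, e), cons(cons(0, 0), cons(e, 0))), cons(e, cons(0, 0)))))  →  cons(e, f(cons(e, e), cons(cons(0, 0), cons(e, 0))))   [R3 at 2]
2. cons(e, f(cons(e, e), cons(cons(0, 0), cons(e, 0))))  →  cons(e, e)   [R4 at 2]

cons(e, e)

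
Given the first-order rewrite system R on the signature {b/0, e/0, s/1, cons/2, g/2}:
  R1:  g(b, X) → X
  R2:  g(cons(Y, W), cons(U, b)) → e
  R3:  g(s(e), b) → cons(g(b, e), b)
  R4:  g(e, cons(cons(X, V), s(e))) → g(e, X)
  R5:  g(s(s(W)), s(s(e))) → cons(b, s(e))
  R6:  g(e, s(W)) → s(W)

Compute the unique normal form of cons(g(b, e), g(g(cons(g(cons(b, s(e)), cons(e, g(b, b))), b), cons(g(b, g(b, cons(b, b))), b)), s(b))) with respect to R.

1. cons(g(b, e), g(g(cons(g(cons(b, s(e)), cons(e, g(b, b))), b), cons(g(b, g(b, cons(b, b))), b)), s(b)))  →  cons(e, g(g(cons(g(cons(b, s(e)), cons(e, g(b, b))), b), cons(g(b, g(b, cons(b, b))), b)), s(b)))   [R1 at 1]
2. cons(e, g(g(cons(g(cons(b, s(e)), cons(e, g(b, b))), b), cons(g(b, g(b, cons(b, b))), b)), s(b)))  →  cons(e, g(e, s(b)))   [R2 at 2.1]
3. cons(e, g(e, s(b)))  →  cons(e, s(b))   [R6 at 2]

cons(e, s(b))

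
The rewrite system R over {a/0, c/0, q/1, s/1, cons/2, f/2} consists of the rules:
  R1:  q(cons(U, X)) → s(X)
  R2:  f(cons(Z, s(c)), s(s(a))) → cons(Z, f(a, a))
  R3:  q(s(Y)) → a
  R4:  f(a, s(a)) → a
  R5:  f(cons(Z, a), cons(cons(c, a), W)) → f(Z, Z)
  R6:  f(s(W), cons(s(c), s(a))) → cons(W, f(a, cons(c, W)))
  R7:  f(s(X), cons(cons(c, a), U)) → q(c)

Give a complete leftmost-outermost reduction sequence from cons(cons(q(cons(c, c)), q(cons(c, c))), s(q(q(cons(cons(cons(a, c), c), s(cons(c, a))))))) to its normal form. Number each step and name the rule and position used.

cons(cons(s(c), s(c)), s(a))

1. cons(cons(q(cons(c, c)), q(cons(c, c))), s(q(q(cons(cons(cons(a, c), c), s(cons(c, a)))))))  →  cons(cons(s(c), q(cons(c, c))), s(q(q(cons(cons(cons(a, c), c), s(cons(c, a)))))))   [R1 at 1.1]
2. cons(cons(s(c), q(cons(c, c))), s(q(q(cons(cons(cons(a, c), c), s(cons(c, a)))))))  →  cons(cons(s(c), s(c)), s(q(q(cons(cons(cons(a, c), c), s(cons(c, a)))))))   [R1 at 1.2]
3. cons(cons(s(c), s(c)), s(q(q(cons(cons(cons(a, c), c), s(cons(c, a)))))))  →  cons(cons(s(c), s(c)), s(q(s(s(cons(c, a))))))   [R1 at 2.1.1]
4. cons(cons(s(c), s(c)), s(q(s(s(cons(c, a))))))  →  cons(cons(s(c), s(c)), s(a))   [R3 at 2.1]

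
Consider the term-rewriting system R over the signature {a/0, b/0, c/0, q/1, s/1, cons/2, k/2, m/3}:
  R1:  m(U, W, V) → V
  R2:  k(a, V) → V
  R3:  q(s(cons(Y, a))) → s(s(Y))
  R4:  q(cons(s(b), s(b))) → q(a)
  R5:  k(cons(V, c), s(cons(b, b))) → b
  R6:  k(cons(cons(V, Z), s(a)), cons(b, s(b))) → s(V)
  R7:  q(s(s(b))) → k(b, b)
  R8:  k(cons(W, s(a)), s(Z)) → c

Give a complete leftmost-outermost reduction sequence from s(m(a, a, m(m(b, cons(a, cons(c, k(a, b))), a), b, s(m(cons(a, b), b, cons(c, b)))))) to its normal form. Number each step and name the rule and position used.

1. s(m(a, a, m(m(b, cons(a, cons(c, k(a, b))), a), b, s(m(cons(a, b), b, cons(c, b))))))  →  s(m(m(b, cons(a, cons(c, k(a, b))), a), b, s(m(cons(a, b), b, cons(c, b)))))   [R1 at 1]
2. s(m(m(b, cons(a, cons(c, k(a, b))), a), b, s(m(cons(a, b), b, cons(c, b)))))  →  s(s(m(cons(a, b), b, cons(c, b))))   [R1 at 1]
3. s(s(m(cons(a, b), b, cons(c, b))))  →  s(s(cons(c, b)))   [R1 at 1.1]

s(s(cons(c, b)))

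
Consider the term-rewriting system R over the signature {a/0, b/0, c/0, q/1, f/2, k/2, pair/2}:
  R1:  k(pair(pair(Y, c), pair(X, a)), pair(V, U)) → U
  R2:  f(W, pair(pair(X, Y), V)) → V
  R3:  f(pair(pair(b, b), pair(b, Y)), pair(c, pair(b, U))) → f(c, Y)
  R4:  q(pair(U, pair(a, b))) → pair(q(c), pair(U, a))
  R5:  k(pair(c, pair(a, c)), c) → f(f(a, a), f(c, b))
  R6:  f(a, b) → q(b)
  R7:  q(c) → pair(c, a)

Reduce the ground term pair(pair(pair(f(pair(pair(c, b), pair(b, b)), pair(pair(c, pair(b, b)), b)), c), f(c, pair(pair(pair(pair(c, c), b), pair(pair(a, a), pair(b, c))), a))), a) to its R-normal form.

pair(pair(pair(b, c), a), a)

1. pair(pair(pair(f(pair(pair(c, b), pair(b, b)), pair(pair(c, pair(b, b)), b)), c), f(c, pair(pair(pair(pair(c, c), b), pair(pair(a, a), pair(b, c))), a))), a)  →  pair(pair(pair(b, c), f(c, pair(pair(pair(pair(c, c), b), pair(pair(a, a), pair(b, c))), a))), a)   [R2 at 1.1.1]
2. pair(pair(pair(b, c), f(c, pair(pair(pair(pair(c, c), b), pair(pair(a, a), pair(b, c))), a))), a)  →  pair(pair(pair(b, c), a), a)   [R2 at 1.2]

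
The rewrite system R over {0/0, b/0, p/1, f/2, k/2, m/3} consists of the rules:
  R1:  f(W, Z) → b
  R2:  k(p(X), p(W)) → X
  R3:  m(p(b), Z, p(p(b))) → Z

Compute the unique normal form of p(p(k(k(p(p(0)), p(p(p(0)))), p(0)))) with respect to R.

1. p(p(k(k(p(p(0)), p(p(p(0)))), p(0))))  →  p(p(k(p(0), p(0))))   [R2 at 1.1.1]
2. p(p(k(p(0), p(0))))  →  p(p(0))   [R2 at 1.1]

p(p(0))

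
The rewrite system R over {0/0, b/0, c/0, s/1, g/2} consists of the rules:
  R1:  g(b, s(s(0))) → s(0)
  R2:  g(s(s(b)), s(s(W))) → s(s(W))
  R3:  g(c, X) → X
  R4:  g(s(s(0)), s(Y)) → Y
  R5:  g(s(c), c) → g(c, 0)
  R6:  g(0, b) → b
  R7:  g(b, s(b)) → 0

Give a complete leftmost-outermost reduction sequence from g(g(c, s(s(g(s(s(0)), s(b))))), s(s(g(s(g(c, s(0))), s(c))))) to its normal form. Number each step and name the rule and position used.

s(s(c))

1. g(g(c, s(s(g(s(s(0)), s(b))))), s(s(g(s(g(c, s(0))), s(c)))))  →  g(s(s(g(s(s(0)), s(b)))), s(s(g(s(g(c, s(0))), s(c)))))   [R3 at 1]
2. g(s(s(g(s(s(0)), s(b)))), s(s(g(s(g(c, s(0))), s(c)))))  →  g(s(s(b)), s(s(g(s(g(c, s(0))), s(c)))))   [R4 at 1.1.1]
3. g(s(s(b)), s(s(g(s(g(c, s(0))), s(c)))))  →  s(s(g(s(g(c, s(0))), s(c))))   [R2 at ε]
4. s(s(g(s(g(c, s(0))), s(c))))  →  s(s(g(s(s(0)), s(c))))   [R3 at 1.1.1.1]
5. s(s(g(s(s(0)), s(c))))  →  s(s(c))   [R4 at 1.1]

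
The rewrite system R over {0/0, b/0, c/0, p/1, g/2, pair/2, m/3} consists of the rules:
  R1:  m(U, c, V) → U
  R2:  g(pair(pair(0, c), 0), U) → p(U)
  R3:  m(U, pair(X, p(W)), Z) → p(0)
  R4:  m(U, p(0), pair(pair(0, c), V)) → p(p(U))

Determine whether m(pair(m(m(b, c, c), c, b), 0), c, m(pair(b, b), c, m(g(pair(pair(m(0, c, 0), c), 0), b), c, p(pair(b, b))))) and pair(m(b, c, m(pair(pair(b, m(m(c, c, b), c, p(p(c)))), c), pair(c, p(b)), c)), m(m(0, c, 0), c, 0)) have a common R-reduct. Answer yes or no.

Reduce t₁ = m(pair(m(m(b, c, c), c, b), 0), c, m(pair(b, b), c, m(g(pair(pair(m(0, c, 0), c), 0), b), c, p(pair(b, b))))):
1. m(pair(m(m(b, c, c), c, b), 0), c, m(pair(b, b), c, m(g(pair(pair(m(0, c, 0), c), 0), b), c, p(pair(b, b)))))  →  pair(m(m(b, c, c), c, b), 0)   [R1 at ε]
2. pair(m(m(b, c, c), c, b), 0)  →  pair(m(b, c, c), 0)   [R1 at 1]
3. pair(m(b, c, c), 0)  →  pair(b, 0)   [R1 at 1]

Reduce t₂ = pair(m(b, c, m(pair(pair(b, m(m(c, c, b), c, p(p(c)))), c), pair(c, p(b)), c)), m(m(0, c, 0), c, 0)):
1. pair(m(b, c, m(pair(pair(b, m(m(c, c, b), c, p(p(c)))), c), pair(c, p(b)), c)), m(m(0, c, 0), c, 0))  →  pair(b, m(m(0, c, 0), c, 0))   [R1 at 1]
2. pair(b, m(m(0, c, 0), c, 0))  →  pair(b, m(0, c, 0))   [R1 at 2]
3. pair(b, m(0, c, 0))  →  pair(b, 0)   [R1 at 2]

yes — NF(t₁) = pair(b, 0), NF(t₂) = pair(b, 0)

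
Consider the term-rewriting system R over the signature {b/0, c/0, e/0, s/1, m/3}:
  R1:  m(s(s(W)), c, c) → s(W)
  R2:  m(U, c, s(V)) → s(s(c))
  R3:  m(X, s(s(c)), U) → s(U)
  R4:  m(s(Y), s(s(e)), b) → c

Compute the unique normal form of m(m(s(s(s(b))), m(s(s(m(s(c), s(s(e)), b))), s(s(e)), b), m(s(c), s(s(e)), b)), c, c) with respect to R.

s(b)

1. m(m(s(s(s(b))), m(s(s(m(s(c), s(s(e)), b))), s(s(e)), b), m(s(c), s(s(e)), b)), c, c)  →  m(m(s(s(s(b))), c, m(s(c), s(s(e)), b)), c, c)   [R4 at 1.2]
2. m(m(s(s(s(b))), c, m(s(c), s(s(e)), b)), c, c)  →  m(m(s(s(s(b))), c, c), c, c)   [R4 at 1.3]
3. m(m(s(s(s(b))), c, c), c, c)  →  m(s(s(b)), c, c)   [R1 at 1]
4. m(s(s(b)), c, c)  →  s(b)   [R1 at ε]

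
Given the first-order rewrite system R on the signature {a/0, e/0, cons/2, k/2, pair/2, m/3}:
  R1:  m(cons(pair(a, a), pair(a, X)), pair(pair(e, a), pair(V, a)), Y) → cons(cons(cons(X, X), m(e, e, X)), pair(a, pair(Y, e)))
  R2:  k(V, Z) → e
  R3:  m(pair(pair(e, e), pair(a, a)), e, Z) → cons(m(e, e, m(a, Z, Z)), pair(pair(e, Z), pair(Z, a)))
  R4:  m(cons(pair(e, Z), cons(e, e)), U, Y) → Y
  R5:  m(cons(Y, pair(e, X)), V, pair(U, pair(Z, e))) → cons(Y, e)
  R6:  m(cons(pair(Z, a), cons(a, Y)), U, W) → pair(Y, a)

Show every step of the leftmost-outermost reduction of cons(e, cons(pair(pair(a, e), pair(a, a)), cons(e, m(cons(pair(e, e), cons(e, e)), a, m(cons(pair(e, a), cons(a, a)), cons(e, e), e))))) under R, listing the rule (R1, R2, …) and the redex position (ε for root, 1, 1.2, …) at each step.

cons(e, cons(pair(pair(a, e), pair(a, a)), cons(e, pair(a, a))))

1. cons(e, cons(pair(pair(a, e), pair(a, a)), cons(e, m(cons(pair(e, e), cons(e, e)), a, m(cons(pair(e, a), cons(a, a)), cons(e, e), e)))))  →  cons(e, cons(pair(pair(a, e), pair(a, a)), cons(e, m(cons(pair(e, a), cons(a, a)), cons(e, e), e))))   [R4 at 2.2.2]
2. cons(e, cons(pair(pair(a, e), pair(a, a)), cons(e, m(cons(pair(e, a), cons(a, a)), cons(e, e), e))))  →  cons(e, cons(pair(pair(a, e), pair(a, a)), cons(e, pair(a, a))))   [R6 at 2.2.2]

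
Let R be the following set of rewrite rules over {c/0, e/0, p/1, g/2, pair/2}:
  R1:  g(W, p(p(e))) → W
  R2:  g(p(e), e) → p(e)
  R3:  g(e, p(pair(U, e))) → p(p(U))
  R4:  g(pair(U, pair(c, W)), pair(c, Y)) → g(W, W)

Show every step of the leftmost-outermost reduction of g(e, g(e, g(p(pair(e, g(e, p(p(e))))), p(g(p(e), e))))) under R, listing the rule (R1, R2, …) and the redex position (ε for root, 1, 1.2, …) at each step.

e

1. g(e, g(e, g(p(pair(e, g(e, p(p(e))))), p(g(p(e), e)))))  →  g(e, g(e, g(p(pair(e, e)), p(g(p(e), e)))))   [R1 at 2.2.1.1.2]
2. g(e, g(e, g(p(pair(e, e)), p(g(p(e), e)))))  →  g(e, g(e, g(p(pair(e, e)), p(p(e)))))   [R2 at 2.2.2.1]
3. g(e, g(e, g(p(pair(e, e)), p(p(e)))))  →  g(e, g(e, p(pair(e, e))))   [R1 at 2.2]
4. g(e, g(e, p(pair(e, e))))  →  g(e, p(p(e)))   [R3 at 2]
5. g(e, p(p(e)))  →  e   [R1 at ε]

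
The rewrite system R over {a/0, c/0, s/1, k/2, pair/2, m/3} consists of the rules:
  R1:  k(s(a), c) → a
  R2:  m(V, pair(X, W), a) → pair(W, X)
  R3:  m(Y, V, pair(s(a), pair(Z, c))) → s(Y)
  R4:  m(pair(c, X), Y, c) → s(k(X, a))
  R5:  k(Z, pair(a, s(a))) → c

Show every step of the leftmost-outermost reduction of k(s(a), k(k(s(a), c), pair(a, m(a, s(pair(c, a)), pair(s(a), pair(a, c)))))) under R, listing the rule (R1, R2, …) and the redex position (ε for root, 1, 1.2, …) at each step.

1. k(s(a), k(k(s(a), c), pair(a, m(a, s(pair(c, a)), pair(s(a), pair(a, c))))))  →  k(s(a), k(a, pair(a, m(a, s(pair(c, a)), pair(s(a), pair(a, c))))))   [R1 at 2.1]
2. k(s(a), k(a, pair(a, m(a, s(pair(c, a)), pair(s(a), pair(a, c))))))  →  k(s(a), k(a, pair(a, s(a))))   [R3 at 2.2.2]
3. k(s(a), k(a, pair(a, s(a))))  →  k(s(a), c)   [R5 at 2]
4. k(s(a), c)  →  a   [R1 at ε]

a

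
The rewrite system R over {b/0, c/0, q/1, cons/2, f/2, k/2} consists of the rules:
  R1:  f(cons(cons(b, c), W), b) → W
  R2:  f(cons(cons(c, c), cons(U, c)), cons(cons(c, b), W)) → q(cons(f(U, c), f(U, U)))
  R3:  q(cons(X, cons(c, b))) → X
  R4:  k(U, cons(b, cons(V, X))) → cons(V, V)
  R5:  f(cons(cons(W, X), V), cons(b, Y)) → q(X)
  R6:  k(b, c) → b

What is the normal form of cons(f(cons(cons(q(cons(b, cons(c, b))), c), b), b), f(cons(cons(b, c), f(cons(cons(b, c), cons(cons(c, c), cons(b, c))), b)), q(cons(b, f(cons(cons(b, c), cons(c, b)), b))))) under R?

cons(b, cons(cons(c, c), cons(b, c)))

1. cons(f(cons(cons(q(cons(b, cons(c, b))), c), b), b), f(cons(cons(b, c), f(cons(cons(b, c), cons(cons(c, c), cons(b, c))), b)), q(cons(b, f(cons(cons(b, c), cons(c, b)), b)))))  →  cons(f(cons(cons(b, c), b), b), f(cons(cons(b, c), f(cons(cons(b, c), cons(cons(c, c), cons(b, c))), b)), q(cons(b, f(cons(cons(b, c), cons(c, b)), b)))))   [R3 at 1.1.1.1]
2. cons(f(cons(cons(b, c), b), b), f(cons(cons(b, c), f(cons(cons(b, c), cons(cons(c, c), cons(b, c))), b)), q(cons(b, f(cons(cons(b, c), cons(c, b)), b)))))  →  cons(b, f(cons(cons(b, c), f(cons(cons(b, c), cons(cons(c, c), cons(b, c))), b)), q(cons(b, f(cons(cons(b, c), cons(c, b)), b)))))   [R1 at 1]
3. cons(b, f(cons(cons(b, c), f(cons(cons(b, c), cons(cons(c, c), cons(b, c))), b)), q(cons(b, f(cons(cons(b, c), cons(c, b)), b)))))  →  cons(b, f(cons(cons(b, c), cons(cons(c, c), cons(b, c))), q(cons(b, f(cons(cons(b, c), cons(c, b)), b)))))   [R1 at 2.1.2]
4. cons(b, f(cons(cons(b, c), cons(cons(c, c), cons(b, c))), q(cons(b, f(cons(cons(b, c), cons(c, b)), b)))))  →  cons(b, f(cons(cons(b, c), cons(cons(c, c), cons(b, c))), q(cons(b, cons(c, b)))))   [R1 at 2.2.1.2]
5. cons(b, f(cons(cons(b, c), cons(cons(c, c), cons(b, c))), q(cons(b, cons(c, b)))))  →  cons(b, f(cons(cons(b, c), cons(cons(c, c), cons(b, c))), b))   [R3 at 2.2]
6. cons(b, f(cons(cons(b, c), cons(cons(c, c), cons(b, c))), b))  →  cons(b, cons(cons(c, c), cons(b, c)))   [R1 at 2]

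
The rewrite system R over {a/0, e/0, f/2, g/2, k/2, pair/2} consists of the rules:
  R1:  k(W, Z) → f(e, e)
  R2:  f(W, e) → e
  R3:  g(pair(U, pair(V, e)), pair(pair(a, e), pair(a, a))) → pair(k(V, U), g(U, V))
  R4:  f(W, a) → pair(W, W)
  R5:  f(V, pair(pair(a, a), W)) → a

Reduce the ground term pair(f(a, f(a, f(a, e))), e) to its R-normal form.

1. pair(f(a, f(a, f(a, e))), e)  →  pair(f(a, f(a, e)), e)   [R2 at 1.2.2]
2. pair(f(a, f(a, e)), e)  →  pair(f(a, e), e)   [R2 at 1.2]
3. pair(f(a, e), e)  →  pair(e, e)   [R2 at 1]

pair(e, e)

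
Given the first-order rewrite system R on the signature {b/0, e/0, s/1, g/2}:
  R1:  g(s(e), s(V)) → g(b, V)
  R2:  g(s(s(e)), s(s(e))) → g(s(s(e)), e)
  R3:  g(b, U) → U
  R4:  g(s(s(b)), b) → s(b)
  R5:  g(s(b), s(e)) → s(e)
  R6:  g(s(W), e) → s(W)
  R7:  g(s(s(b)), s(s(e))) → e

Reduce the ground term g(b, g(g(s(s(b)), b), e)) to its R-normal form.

1. g(b, g(g(s(s(b)), b), e))  →  g(g(s(s(b)), b), e)   [R3 at ε]
2. g(g(s(s(b)), b), e)  →  g(s(b), e)   [R4 at 1]
3. g(s(b), e)  →  s(b)   [R6 at ε]

s(b)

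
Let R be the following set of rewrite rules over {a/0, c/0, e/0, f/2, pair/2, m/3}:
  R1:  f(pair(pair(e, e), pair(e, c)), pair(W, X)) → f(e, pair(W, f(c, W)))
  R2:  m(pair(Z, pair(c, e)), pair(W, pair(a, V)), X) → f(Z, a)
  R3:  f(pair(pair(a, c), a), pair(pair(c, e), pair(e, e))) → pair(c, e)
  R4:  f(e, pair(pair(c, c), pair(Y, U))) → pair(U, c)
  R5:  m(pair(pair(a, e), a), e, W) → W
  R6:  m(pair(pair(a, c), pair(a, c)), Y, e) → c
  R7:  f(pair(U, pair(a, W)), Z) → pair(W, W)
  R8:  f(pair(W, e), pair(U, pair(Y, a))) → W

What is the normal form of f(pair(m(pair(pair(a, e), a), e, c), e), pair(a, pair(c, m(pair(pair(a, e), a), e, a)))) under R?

1. f(pair(m(pair(pair(a, e), a), e, c), e), pair(a, pair(c, m(pair(pair(a, e), a), e, a))))  →  f(pair(c, e), pair(a, pair(c, m(pair(pair(a, e), a), e, a))))   [R5 at 1.1]
2. f(pair(c, e), pair(a, pair(c, m(pair(pair(a, e), a), e, a))))  →  f(pair(c, e), pair(a, pair(c, a)))   [R5 at 2.2.2]
3. f(pair(c, e), pair(a, pair(c, a)))  →  c   [R8 at ε]

c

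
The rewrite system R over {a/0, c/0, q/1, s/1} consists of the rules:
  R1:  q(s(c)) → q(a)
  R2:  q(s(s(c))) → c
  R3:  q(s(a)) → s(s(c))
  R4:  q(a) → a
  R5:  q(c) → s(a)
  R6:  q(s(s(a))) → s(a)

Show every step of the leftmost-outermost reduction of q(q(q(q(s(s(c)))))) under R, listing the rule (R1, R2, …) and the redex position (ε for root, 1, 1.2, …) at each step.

c

1. q(q(q(q(s(s(c))))))  →  q(q(q(c)))   [R2 at 1.1.1]
2. q(q(q(c)))  →  q(q(s(a)))   [R5 at 1.1]
3. q(q(s(a)))  →  q(s(s(c)))   [R3 at 1]
4. q(s(s(c)))  →  c   [R2 at ε]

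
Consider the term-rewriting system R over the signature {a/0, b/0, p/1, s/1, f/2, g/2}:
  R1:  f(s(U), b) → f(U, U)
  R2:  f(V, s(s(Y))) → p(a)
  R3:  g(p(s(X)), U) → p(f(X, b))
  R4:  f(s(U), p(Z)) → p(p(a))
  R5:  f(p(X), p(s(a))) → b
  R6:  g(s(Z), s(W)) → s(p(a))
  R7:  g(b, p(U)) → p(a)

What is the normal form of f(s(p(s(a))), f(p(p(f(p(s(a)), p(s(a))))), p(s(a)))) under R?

b

1. f(s(p(s(a))), f(p(p(f(p(s(a)), p(s(a))))), p(s(a))))  →  f(s(p(s(a))), b)   [R5 at 2]
2. f(s(p(s(a))), b)  →  f(p(s(a)), p(s(a)))   [R1 at ε]
3. f(p(s(a)), p(s(a)))  →  b   [R5 at ε]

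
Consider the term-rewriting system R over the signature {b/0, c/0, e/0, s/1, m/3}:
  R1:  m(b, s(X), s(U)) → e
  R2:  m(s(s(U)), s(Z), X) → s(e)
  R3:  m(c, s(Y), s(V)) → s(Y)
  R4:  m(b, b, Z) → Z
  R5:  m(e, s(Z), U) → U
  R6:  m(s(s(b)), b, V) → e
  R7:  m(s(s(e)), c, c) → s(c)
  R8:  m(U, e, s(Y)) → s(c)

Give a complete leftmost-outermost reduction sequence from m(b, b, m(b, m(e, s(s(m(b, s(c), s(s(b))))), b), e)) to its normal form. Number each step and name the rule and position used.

1. m(b, b, m(b, m(e, s(s(m(b, s(c), s(s(b))))), b), e))  →  m(b, m(e, s(s(m(b, s(c), s(s(b))))), b), e)   [R4 at ε]
2. m(b, m(e, s(s(m(b, s(c), s(s(b))))), b), e)  →  m(b, b, e)   [R5 at 2]
3. m(b, b, e)  →  e   [R4 at ε]

e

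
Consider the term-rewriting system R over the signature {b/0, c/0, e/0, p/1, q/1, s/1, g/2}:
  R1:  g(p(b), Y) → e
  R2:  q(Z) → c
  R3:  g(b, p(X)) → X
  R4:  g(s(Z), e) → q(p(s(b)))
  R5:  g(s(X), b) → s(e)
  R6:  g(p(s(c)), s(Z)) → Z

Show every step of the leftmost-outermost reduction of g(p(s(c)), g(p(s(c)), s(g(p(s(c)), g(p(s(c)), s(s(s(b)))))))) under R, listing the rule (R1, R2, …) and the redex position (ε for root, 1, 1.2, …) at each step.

1. g(p(s(c)), g(p(s(c)), s(g(p(s(c)), g(p(s(c)), s(s(s(b))))))))  →  g(p(s(c)), g(p(s(c)), g(p(s(c)), s(s(s(b))))))   [R6 at 2]
2. g(p(s(c)), g(p(s(c)), g(p(s(c)), s(s(s(b))))))  →  g(p(s(c)), g(p(s(c)), s(s(b))))   [R6 at 2.2]
3. g(p(s(c)), g(p(s(c)), s(s(b))))  →  g(p(s(c)), s(b))   [R6 at 2]
4. g(p(s(c)), s(b))  →  b   [R6 at ε]

b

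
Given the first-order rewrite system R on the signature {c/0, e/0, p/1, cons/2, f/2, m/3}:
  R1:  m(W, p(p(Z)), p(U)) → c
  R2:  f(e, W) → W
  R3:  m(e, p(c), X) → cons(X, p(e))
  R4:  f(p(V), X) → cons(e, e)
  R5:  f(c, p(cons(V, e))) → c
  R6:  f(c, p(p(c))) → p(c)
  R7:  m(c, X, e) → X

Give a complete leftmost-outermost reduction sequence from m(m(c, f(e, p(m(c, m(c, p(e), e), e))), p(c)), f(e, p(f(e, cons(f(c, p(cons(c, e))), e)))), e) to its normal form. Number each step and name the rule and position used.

1. m(m(c, f(e, p(m(c, m(c, p(e), e), e))), p(c)), f(e, p(f(e, cons(f(c, p(cons(c, e))), e)))), e)  →  m(m(c, p(m(c, m(c, p(e), e), e)), p(c)), f(e, p(f(e, cons(f(c, p(cons(c, e))), e)))), e)   [R2 at 1.2]
2. m(m(c, p(m(c, m(c, p(e), e), e)), p(c)), f(e, p(f(e, cons(f(c, p(cons(c, e))), e)))), e)  →  m(m(c, p(m(c, p(e), e)), p(c)), f(e, p(f(e, cons(f(c, p(cons(c, e))), e)))), e)   [R7 at 1.2.1]
3. m(m(c, p(m(c, p(e), e)), p(c)), f(e, p(f(e, cons(f(c, p(cons(c, e))), e)))), e)  →  m(m(c, p(p(e)), p(c)), f(e, p(f(e, cons(f(c, p(cons(c, e))), e)))), e)   [R7 at 1.2.1]
4. m(m(c, p(p(e)), p(c)), f(e, p(f(e, cons(f(c, p(cons(c, e))), e)))), e)  →  m(c, f(e, p(f(e, cons(f(c, p(cons(c, e))), e)))), e)   [R1 at 1]
5. m(c, f(e, p(f(e, cons(f(c, p(cons(c, e))), e)))), e)  →  f(e, p(f(e, cons(f(c, p(cons(c, e))), e))))   [R7 at ε]
6. f(e, p(f(e, cons(f(c, p(cons(c, e))), e))))  →  p(f(e, cons(f(c, p(cons(c, e))), e)))   [R2 at ε]
7. p(f(e, cons(f(c, p(cons(c, e))), e)))  →  p(cons(f(c, p(cons(c, e))), e))   [R2 at 1]
8. p(cons(f(c, p(cons(c, e))), e))  →  p(cons(c, e))   [R5 at 1.1]

p(cons(c, e))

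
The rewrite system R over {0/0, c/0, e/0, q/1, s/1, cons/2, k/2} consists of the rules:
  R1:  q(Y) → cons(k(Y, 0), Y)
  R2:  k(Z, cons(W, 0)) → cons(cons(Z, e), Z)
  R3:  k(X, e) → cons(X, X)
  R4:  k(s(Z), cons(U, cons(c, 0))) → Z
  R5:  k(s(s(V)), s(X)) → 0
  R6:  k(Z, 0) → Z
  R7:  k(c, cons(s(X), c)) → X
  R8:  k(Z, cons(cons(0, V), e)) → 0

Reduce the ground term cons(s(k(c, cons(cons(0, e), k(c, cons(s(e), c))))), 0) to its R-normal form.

cons(s(0), 0)

1. cons(s(k(c, cons(cons(0, e), k(c, cons(s(e), c))))), 0)  →  cons(s(k(c, cons(cons(0, e), e))), 0)   [R7 at 1.1.2.2]
2. cons(s(k(c, cons(cons(0, e), e))), 0)  →  cons(s(0), 0)   [R8 at 1.1]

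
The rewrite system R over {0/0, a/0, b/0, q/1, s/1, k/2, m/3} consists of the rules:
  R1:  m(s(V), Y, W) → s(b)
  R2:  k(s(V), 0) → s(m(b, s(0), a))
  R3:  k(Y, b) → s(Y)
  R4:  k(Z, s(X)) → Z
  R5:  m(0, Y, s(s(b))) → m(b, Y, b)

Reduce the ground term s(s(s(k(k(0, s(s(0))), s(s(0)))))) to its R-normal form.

s(s(s(0)))

1. s(s(s(k(k(0, s(s(0))), s(s(0))))))  →  s(s(s(k(0, s(s(0))))))   [R4 at 1.1.1]
2. s(s(s(k(0, s(s(0))))))  →  s(s(s(0)))   [R4 at 1.1.1]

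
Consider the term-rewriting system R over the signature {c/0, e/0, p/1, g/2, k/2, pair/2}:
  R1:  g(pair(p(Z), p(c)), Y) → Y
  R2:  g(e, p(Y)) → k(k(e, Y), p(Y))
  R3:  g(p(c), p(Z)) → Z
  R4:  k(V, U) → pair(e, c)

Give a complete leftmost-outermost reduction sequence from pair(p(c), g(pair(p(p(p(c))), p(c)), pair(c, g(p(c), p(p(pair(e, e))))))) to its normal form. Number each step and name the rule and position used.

pair(p(c), pair(c, p(pair(e, e))))

1. pair(p(c), g(pair(p(p(p(c))), p(c)), pair(c, g(p(c), p(p(pair(e, e)))))))  →  pair(p(c), pair(c, g(p(c), p(p(pair(e, e))))))   [R1 at 2]
2. pair(p(c), pair(c, g(p(c), p(p(pair(e, e))))))  →  pair(p(c), pair(c, p(pair(e, e))))   [R3 at 2.2]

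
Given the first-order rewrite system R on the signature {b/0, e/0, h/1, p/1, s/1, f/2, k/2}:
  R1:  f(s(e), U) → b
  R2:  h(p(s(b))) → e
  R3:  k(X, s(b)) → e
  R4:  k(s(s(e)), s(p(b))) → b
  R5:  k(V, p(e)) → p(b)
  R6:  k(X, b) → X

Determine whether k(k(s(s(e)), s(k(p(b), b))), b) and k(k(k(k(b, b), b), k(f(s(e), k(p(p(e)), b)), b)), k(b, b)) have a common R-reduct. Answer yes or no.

Reduce t₁ = k(k(s(s(e)), s(k(p(b), b))), b):
1. k(k(s(s(e)), s(k(p(b), b))), b)  →  k(s(s(e)), s(k(p(b), b)))   [R6 at ε]
2. k(s(s(e)), s(k(p(b), b)))  →  k(s(s(e)), s(p(b)))   [R6 at 2.1]
3. k(s(s(e)), s(p(b)))  →  b   [R4 at ε]

Reduce t₂ = k(k(k(k(b, b), b), k(f(s(e), k(p(p(e)), b)), b)), k(b, b)):
1. k(k(k(k(b, b), b), k(f(s(e), k(p(p(e)), b)), b)), k(b, b))  →  k(k(k(b, b), k(f(s(e), k(p(p(e)), b)), b)), k(b, b))   [R6 at 1.1]
2. k(k(k(b, b), k(f(s(e), k(p(p(e)), b)), b)), k(b, b))  →  k(k(b, k(f(s(e), k(p(p(e)), b)), b)), k(b, b))   [R6 at 1.1]
3. k(k(b, k(f(s(e), k(p(p(e)), b)), b)), k(b, b))  →  k(k(b, f(s(e), k(p(p(e)), b))), k(b, b))   [R6 at 1.2]
4. k(k(b, f(s(e), k(p(p(e)), b))), k(b, b))  →  k(k(b, b), k(b, b))   [R1 at 1.2]
5. k(k(b, b), k(b, b))  →  k(b, k(b, b))   [R6 at 1]
6. k(b, k(b, b))  →  k(b, b)   [R6 at 2]
7. k(b, b)  →  b   [R6 at ε]

yes — NF(t₁) = b, NF(t₂) = b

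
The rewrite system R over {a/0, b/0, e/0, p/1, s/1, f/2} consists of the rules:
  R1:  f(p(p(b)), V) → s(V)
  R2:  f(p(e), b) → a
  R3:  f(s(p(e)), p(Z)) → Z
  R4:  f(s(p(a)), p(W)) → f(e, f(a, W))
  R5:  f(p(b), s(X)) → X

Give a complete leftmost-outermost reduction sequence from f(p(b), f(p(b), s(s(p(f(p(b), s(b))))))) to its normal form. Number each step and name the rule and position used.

p(b)

1. f(p(b), f(p(b), s(s(p(f(p(b), s(b)))))))  →  f(p(b), s(p(f(p(b), s(b)))))   [R5 at 2]
2. f(p(b), s(p(f(p(b), s(b)))))  →  p(f(p(b), s(b)))   [R5 at ε]
3. p(f(p(b), s(b)))  →  p(b)   [R5 at 1]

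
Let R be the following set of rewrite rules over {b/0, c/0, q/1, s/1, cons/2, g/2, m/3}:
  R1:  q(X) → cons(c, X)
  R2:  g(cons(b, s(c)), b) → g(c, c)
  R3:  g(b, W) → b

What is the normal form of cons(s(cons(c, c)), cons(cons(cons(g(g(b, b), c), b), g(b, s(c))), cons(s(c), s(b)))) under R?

1. cons(s(cons(c, c)), cons(cons(cons(g(g(b, b), c), b), g(b, s(c))), cons(s(c), s(b))))  →  cons(s(cons(c, c)), cons(cons(cons(g(b, c), b), g(b, s(c))), cons(s(c), s(b))))   [R3 at 2.1.1.1.1]
2. cons(s(cons(c, c)), cons(cons(cons(g(b, c), b), g(b, s(c))), cons(s(c), s(b))))  →  cons(s(cons(c, c)), cons(cons(cons(b, b), g(b, s(c))), cons(s(c), s(b))))   [R3 at 2.1.1.1]
3. cons(s(cons(c, c)), cons(cons(cons(b, b), g(b, s(c))), cons(s(c), s(b))))  →  cons(s(cons(c, c)), cons(cons(cons(b, b), b), cons(s(c), s(b))))   [R3 at 2.1.2]

cons(s(cons(c, c)), cons(cons(cons(b, b), b), cons(s(c), s(b))))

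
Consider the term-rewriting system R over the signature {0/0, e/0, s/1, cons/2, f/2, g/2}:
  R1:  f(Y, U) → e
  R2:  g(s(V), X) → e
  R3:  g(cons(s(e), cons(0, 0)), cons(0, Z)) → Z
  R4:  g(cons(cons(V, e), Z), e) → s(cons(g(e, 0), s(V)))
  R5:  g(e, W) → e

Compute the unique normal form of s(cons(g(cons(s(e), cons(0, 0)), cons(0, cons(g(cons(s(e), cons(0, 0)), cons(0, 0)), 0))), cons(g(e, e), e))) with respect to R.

1. s(cons(g(cons(s(e), cons(0, 0)), cons(0, cons(g(cons(s(e), cons(0, 0)), cons(0, 0)), 0))), cons(g(e, e), e)))  →  s(cons(cons(g(cons(s(e), cons(0, 0)), cons(0, 0)), 0), cons(g(e, e), e)))   [R3 at 1.1]
2. s(cons(cons(g(cons(s(e), cons(0, 0)), cons(0, 0)), 0), cons(g(e, e), e)))  →  s(cons(cons(0, 0), cons(g(e, e), e)))   [R3 at 1.1.1]
3. s(cons(cons(0, 0), cons(g(e, e), e)))  →  s(cons(cons(0, 0), cons(e, e)))   [R5 at 1.2.1]

s(cons(cons(0, 0), cons(e, e)))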